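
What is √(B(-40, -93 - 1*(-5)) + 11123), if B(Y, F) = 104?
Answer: √11227 ≈ 105.96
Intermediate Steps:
√(B(-40, -93 - 1*(-5)) + 11123) = √(104 + 11123) = √11227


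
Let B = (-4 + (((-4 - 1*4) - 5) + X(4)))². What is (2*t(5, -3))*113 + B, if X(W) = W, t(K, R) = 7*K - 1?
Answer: 7853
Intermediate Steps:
t(K, R) = -1 + 7*K
B = 169 (B = (-4 + (((-4 - 1*4) - 5) + 4))² = (-4 + (((-4 - 4) - 5) + 4))² = (-4 + ((-8 - 5) + 4))² = (-4 + (-13 + 4))² = (-4 - 9)² = (-13)² = 169)
(2*t(5, -3))*113 + B = (2*(-1 + 7*5))*113 + 169 = (2*(-1 + 35))*113 + 169 = (2*34)*113 + 169 = 68*113 + 169 = 7684 + 169 = 7853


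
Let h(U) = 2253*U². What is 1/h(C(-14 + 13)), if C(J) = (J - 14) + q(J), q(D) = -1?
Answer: 1/576768 ≈ 1.7338e-6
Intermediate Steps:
C(J) = -15 + J (C(J) = (J - 14) - 1 = (-14 + J) - 1 = -15 + J)
1/h(C(-14 + 13)) = 1/(2253*(-15 + (-14 + 13))²) = 1/(2253*(-15 - 1)²) = 1/(2253*(-16)²) = 1/(2253*256) = 1/576768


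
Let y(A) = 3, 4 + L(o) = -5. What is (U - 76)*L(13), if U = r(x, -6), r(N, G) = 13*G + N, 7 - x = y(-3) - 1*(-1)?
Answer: 1359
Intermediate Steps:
L(o) = -9 (L(o) = -4 - 5 = -9)
x = 3 (x = 7 - (3 - 1*(-1)) = 7 - (3 + 1) = 7 - 1*4 = 7 - 4 = 3)
r(N, G) = N + 13*G
U = -75 (U = 3 + 13*(-6) = 3 - 78 = -75)
(U - 76)*L(13) = (-75 - 76)*(-9) = -151*(-9) = 1359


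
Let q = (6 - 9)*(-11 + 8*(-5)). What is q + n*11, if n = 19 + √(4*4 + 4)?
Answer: 362 + 22*√5 ≈ 411.19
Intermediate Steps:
q = 153 (q = -3*(-11 - 40) = -3*(-51) = 153)
n = 19 + 2*√5 (n = 19 + √(16 + 4) = 19 + √20 = 19 + 2*√5 ≈ 23.472)
q + n*11 = 153 + (19 + 2*√5)*11 = 153 + (209 + 22*√5) = 362 + 22*√5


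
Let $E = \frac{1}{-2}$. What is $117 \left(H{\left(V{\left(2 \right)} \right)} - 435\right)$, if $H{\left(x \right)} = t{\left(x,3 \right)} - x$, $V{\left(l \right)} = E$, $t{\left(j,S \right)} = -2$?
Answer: $- \frac{102141}{2} \approx -51071.0$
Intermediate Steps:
$E = - \frac{1}{2} \approx -0.5$
$V{\left(l \right)} = - \frac{1}{2}$
$H{\left(x \right)} = -2 - x$
$117 \left(H{\left(V{\left(2 \right)} \right)} - 435\right) = 117 \left(\left(-2 - - \frac{1}{2}\right) - 435\right) = 117 \left(\left(-2 + \frac{1}{2}\right) - 435\right) = 117 \left(- \frac{3}{2} - 435\right) = 117 \left(- \frac{873}{2}\right) = - \frac{102141}{2}$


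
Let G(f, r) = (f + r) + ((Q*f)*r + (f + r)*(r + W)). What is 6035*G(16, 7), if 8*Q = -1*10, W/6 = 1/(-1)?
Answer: -567290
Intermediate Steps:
W = -6 (W = 6/(-1) = 6*(-1) = -6)
Q = -5/4 (Q = (-1*10)/8 = (⅛)*(-10) = -5/4 ≈ -1.2500)
G(f, r) = f + r + (-6 + r)*(f + r) - 5*f*r/4 (G(f, r) = (f + r) + ((-5*f/4)*r + (f + r)*(r - 6)) = (f + r) + (-5*f*r/4 + (f + r)*(-6 + r)) = (f + r) + (-5*f*r/4 + (-6 + r)*(f + r)) = (f + r) + ((-6 + r)*(f + r) - 5*f*r/4) = f + r + (-6 + r)*(f + r) - 5*f*r/4)
6035*G(16, 7) = 6035*(7² - 5*16 - 5*7 - ¼*16*7) = 6035*(49 - 80 - 35 - 28) = 6035*(-94) = -567290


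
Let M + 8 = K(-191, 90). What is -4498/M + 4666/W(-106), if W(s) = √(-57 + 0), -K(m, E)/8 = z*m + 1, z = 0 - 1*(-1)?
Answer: -2249/756 - 4666*I*√57/57 ≈ -2.9749 - 618.03*I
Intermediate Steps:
z = 1 (z = 0 + 1 = 1)
K(m, E) = -8 - 8*m (K(m, E) = -8*(1*m + 1) = -8*(m + 1) = -8*(1 + m) = -8 - 8*m)
W(s) = I*√57 (W(s) = √(-57) = I*√57)
M = 1512 (M = -8 + (-8 - 8*(-191)) = -8 + (-8 + 1528) = -8 + 1520 = 1512)
-4498/M + 4666/W(-106) = -4498/1512 + 4666/((I*√57)) = -4498*1/1512 + 4666*(-I*√57/57) = -2249/756 - 4666*I*√57/57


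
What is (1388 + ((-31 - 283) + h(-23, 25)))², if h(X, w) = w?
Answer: 1207801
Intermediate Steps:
(1388 + ((-31 - 283) + h(-23, 25)))² = (1388 + ((-31 - 283) + 25))² = (1388 + (-314 + 25))² = (1388 - 289)² = 1099² = 1207801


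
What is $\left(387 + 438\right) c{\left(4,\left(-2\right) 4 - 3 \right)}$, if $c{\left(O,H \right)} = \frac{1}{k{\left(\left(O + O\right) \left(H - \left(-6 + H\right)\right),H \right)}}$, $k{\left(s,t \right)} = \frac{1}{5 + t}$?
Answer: $-4950$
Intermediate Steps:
$c{\left(O,H \right)} = 5 + H$ ($c{\left(O,H \right)} = \frac{1}{\frac{1}{5 + H}} = 5 + H$)
$\left(387 + 438\right) c{\left(4,\left(-2\right) 4 - 3 \right)} = \left(387 + 438\right) \left(5 - 11\right) = 825 \left(5 - 11\right) = 825 \left(-6\right) = -4950$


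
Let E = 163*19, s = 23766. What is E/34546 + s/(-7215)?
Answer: -266225127/83083130 ≈ -3.2043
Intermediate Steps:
E = 3097
E/34546 + s/(-7215) = 3097/34546 + 23766/(-7215) = 3097*(1/34546) + 23766*(-1/7215) = 3097/34546 - 7922/2405 = -266225127/83083130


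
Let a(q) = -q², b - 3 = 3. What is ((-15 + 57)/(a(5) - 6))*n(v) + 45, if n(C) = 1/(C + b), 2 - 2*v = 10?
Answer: 1374/31 ≈ 44.323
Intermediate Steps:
b = 6 (b = 3 + 3 = 6)
v = -4 (v = 1 - ½*10 = 1 - 5 = -4)
n(C) = 1/(6 + C) (n(C) = 1/(C + 6) = 1/(6 + C))
((-15 + 57)/(a(5) - 6))*n(v) + 45 = ((-15 + 57)/(-1*5² - 6))/(6 - 4) + 45 = (42/(-1*25 - 6))/2 + 45 = (42/(-25 - 6))*(½) + 45 = (42/(-31))*(½) + 45 = (42*(-1/31))*(½) + 45 = -42/31*½ + 45 = -21/31 + 45 = 1374/31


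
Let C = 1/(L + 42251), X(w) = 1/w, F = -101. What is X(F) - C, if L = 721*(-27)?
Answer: -22885/2301184 ≈ -0.0099449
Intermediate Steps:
L = -19467
C = 1/22784 (C = 1/(-19467 + 42251) = 1/22784 ≈ 4.3890e-5)
X(F) - C = 1/(-101) - 1*1/22784 = -1/101 - 1/22784 = -22885/2301184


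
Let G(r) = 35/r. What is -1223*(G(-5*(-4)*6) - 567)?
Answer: 16634023/24 ≈ 6.9308e+5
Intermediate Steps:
-1223*(G(-5*(-4)*6) - 567) = -1223*(35/((-5*(-4)*6)) - 567) = -1223*(35/((20*6)) - 567) = -1223*(35/120 - 567) = -1223*(35*(1/120) - 567) = -1223*(7/24 - 567) = -1223*(-13601/24) = 16634023/24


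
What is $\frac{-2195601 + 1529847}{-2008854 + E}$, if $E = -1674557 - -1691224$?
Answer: $\frac{665754}{1992187} \approx 0.33418$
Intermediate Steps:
$E = 16667$ ($E = -1674557 + 1691224 = 16667$)
$\frac{-2195601 + 1529847}{-2008854 + E} = \frac{-2195601 + 1529847}{-2008854 + 16667} = - \frac{665754}{-1992187} = \left(-665754\right) \left(- \frac{1}{1992187}\right) = \frac{665754}{1992187}$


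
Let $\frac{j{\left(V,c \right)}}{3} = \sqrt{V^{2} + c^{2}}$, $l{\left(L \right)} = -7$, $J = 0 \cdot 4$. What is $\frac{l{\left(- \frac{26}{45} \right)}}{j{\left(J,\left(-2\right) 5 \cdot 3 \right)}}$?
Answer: $- \frac{7}{90} \approx -0.077778$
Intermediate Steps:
$J = 0$
$j{\left(V,c \right)} = 3 \sqrt{V^{2} + c^{2}}$
$\frac{l{\left(- \frac{26}{45} \right)}}{j{\left(J,\left(-2\right) 5 \cdot 3 \right)}} = - \frac{7}{3 \sqrt{0^{2} + \left(\left(-2\right) 5 \cdot 3\right)^{2}}} = - \frac{7}{3 \sqrt{0 + \left(\left(-10\right) 3\right)^{2}}} = - \frac{7}{3 \sqrt{0 + \left(-30\right)^{2}}} = - \frac{7}{3 \sqrt{0 + 900}} = - \frac{7}{3 \sqrt{900}} = - \frac{7}{3 \cdot 30} = - \frac{7}{90}$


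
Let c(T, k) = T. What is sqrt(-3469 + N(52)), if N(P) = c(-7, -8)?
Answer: 2*I*sqrt(869) ≈ 58.958*I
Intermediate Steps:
N(P) = -7
sqrt(-3469 + N(52)) = sqrt(-3469 - 7) = sqrt(-3476) = 2*I*sqrt(869)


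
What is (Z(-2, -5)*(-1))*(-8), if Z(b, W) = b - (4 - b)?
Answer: -64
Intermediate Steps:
Z(b, W) = -4 + 2*b (Z(b, W) = b + (-4 + b) = -4 + 2*b)
(Z(-2, -5)*(-1))*(-8) = ((-4 + 2*(-2))*(-1))*(-8) = ((-4 - 4)*(-1))*(-8) = -8*(-1)*(-8) = 8*(-8) = -64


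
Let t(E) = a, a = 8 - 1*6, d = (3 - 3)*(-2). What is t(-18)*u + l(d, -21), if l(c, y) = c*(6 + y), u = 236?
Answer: 472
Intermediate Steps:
d = 0 (d = 0*(-2) = 0)
a = 2 (a = 8 - 6 = 2)
t(E) = 2
t(-18)*u + l(d, -21) = 2*236 + 0*(6 - 21) = 472 + 0*(-15) = 472 + 0 = 472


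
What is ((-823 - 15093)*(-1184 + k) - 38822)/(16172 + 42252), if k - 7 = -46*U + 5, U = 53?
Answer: 28708969/29212 ≈ 982.78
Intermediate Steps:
k = -2426 (k = 7 + (-46*53 + 5) = 7 + (-2438 + 5) = 7 - 2433 = -2426)
((-823 - 15093)*(-1184 + k) - 38822)/(16172 + 42252) = ((-823 - 15093)*(-1184 - 2426) - 38822)/(16172 + 42252) = (-15916*(-3610) - 38822)/58424 = (57456760 - 38822)*(1/58424) = 57417938*(1/58424) = 28708969/29212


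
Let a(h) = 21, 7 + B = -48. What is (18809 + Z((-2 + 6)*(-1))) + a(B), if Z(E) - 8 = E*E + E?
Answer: 18850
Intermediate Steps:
B = -55 (B = -7 - 48 = -55)
Z(E) = 8 + E + E² (Z(E) = 8 + (E*E + E) = 8 + (E² + E) = 8 + (E + E²) = 8 + E + E²)
(18809 + Z((-2 + 6)*(-1))) + a(B) = (18809 + (8 + (-2 + 6)*(-1) + ((-2 + 6)*(-1))²)) + 21 = (18809 + (8 + 4*(-1) + (4*(-1))²)) + 21 = (18809 + (8 - 4 + (-4)²)) + 21 = (18809 + (8 - 4 + 16)) + 21 = (18809 + 20) + 21 = 18829 + 21 = 18850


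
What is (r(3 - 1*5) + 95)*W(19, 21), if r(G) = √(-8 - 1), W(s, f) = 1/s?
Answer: 5 + 3*I/19 ≈ 5.0 + 0.15789*I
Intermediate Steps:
r(G) = 3*I (r(G) = √(-9) = 3*I)
(r(3 - 1*5) + 95)*W(19, 21) = (3*I + 95)/19 = (95 + 3*I)*(1/19) = 5 + 3*I/19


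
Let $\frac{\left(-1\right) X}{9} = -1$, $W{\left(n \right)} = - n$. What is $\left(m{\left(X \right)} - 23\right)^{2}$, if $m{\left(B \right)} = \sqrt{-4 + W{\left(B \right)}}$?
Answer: $\left(23 - i \sqrt{13}\right)^{2} \approx 516.0 - 165.86 i$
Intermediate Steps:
$X = 9$ ($X = \left(-9\right) \left(-1\right) = 9$)
$m{\left(B \right)} = \sqrt{-4 - B}$
$\left(m{\left(X \right)} - 23\right)^{2} = \left(\sqrt{-4 - 9} - 23\right)^{2} = \left(\sqrt{-13} - 23\right)^{2} = \left(i \sqrt{13} - 23\right)^{2} = \left(-23 + i \sqrt{13}\right)^{2}$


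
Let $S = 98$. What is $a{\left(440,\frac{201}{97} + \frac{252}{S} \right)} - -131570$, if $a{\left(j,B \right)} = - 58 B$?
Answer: $\frac{89153156}{679} \approx 1.313 \cdot 10^{5}$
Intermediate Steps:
$a{\left(440,\frac{201}{97} + \frac{252}{S} \right)} - -131570 = - 58 \left(\frac{201}{97} + \frac{252}{98}\right) - -131570 = - 58 \left(201 \cdot \frac{1}{97} + 252 \cdot \frac{1}{98}\right) + 131570 = - 58 \left(\frac{201}{97} + \frac{18}{7}\right) + 131570 = \left(-58\right) \frac{3153}{679} + 131570 = - \frac{182874}{679} + 131570 = \frac{89153156}{679}$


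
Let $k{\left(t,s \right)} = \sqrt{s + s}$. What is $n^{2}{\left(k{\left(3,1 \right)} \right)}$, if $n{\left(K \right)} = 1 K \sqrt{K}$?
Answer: $2 \sqrt{2} \approx 2.8284$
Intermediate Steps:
$k{\left(t,s \right)} = \sqrt{2} \sqrt{s}$ ($k{\left(t,s \right)} = \sqrt{2 s} = \sqrt{2} \sqrt{s}$)
$n{\left(K \right)} = K^{\frac{3}{2}}$ ($n{\left(K \right)} = K \sqrt{K} = K^{\frac{3}{2}}$)
$n^{2}{\left(k{\left(3,1 \right)} \right)} = \left(\left(\sqrt{2} \sqrt{1}\right)^{\frac{3}{2}}\right)^{2} = \left(\left(\sqrt{2} \cdot 1\right)^{\frac{3}{2}}\right)^{2} = \left(\left(\sqrt{2}\right)^{\frac{3}{2}}\right)^{2} = \left(2^{\frac{3}{4}}\right)^{2} = 2 \sqrt{2}$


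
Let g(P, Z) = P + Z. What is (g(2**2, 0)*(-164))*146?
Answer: -95776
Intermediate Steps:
(g(2**2, 0)*(-164))*146 = ((2**2 + 0)*(-164))*146 = ((4 + 0)*(-164))*146 = (4*(-164))*146 = -656*146 = -95776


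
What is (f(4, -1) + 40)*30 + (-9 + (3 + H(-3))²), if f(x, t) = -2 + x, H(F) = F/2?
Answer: 5013/4 ≈ 1253.3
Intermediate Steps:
H(F) = F/2 (H(F) = F*(½) = F/2)
(f(4, -1) + 40)*30 + (-9 + (3 + H(-3))²) = ((-2 + 4) + 40)*30 + (-9 + (3 + (½)*(-3))²) = (2 + 40)*30 + (-9 + (3 - 3/2)²) = 42*30 + (-9 + (3/2)²) = 1260 + (-9 + 9/4) = 1260 - 27/4 = 5013/4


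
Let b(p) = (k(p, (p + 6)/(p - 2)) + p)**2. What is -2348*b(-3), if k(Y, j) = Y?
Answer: -84528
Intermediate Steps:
b(p) = 4*p**2 (b(p) = (p + p)**2 = (2*p)**2 = 4*p**2)
-2348*b(-3) = -9392*(-3)**2 = -9392*9 = -2348*36 = -84528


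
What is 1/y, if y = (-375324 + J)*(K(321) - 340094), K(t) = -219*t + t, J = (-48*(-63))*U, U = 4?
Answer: 1/148949632416 ≈ 6.7137e-12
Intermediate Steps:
J = 12096 (J = -48*(-63)*4 = 3024*4 = 12096)
K(t) = -218*t
y = 148949632416 (y = (-375324 + 12096)*(-218*321 - 340094) = -363228*(-69978 - 340094) = -363228*(-410072) = 148949632416)
1/y = 1/148949632416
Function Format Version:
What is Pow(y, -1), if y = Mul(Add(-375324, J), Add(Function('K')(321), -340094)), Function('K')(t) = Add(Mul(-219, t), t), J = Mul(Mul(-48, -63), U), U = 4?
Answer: Rational(1, 148949632416) ≈ 6.7137e-12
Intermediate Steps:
J = 12096 (J = Mul(Mul(-48, -63), 4) = Mul(3024, 4) = 12096)
Function('K')(t) = Mul(-218, t)
y = 148949632416 (y = Mul(Add(-375324, 12096), Add(Mul(-218, 321), -340094)) = Mul(-363228, Add(-69978, -340094)) = Mul(-363228, -410072) = 148949632416)
Pow(y, -1) = Pow(148949632416, -1) = Rational(1, 148949632416)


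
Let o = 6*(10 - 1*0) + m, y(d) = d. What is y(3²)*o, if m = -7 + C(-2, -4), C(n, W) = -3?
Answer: 450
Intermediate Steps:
m = -10 (m = -7 - 3 = -10)
o = 50 (o = 6*(10 - 1*0) - 10 = 6*(10 + 0) - 10 = 6*10 - 10 = 60 - 10 = 50)
y(3²)*o = 3²*50 = 9*50 = 450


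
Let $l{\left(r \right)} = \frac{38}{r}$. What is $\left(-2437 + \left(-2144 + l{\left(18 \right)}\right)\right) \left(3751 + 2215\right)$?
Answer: $- \frac{245858860}{9} \approx -2.7318 \cdot 10^{7}$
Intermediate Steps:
$\left(-2437 + \left(-2144 + l{\left(18 \right)}\right)\right) \left(3751 + 2215\right) = \left(-2437 - \left(2144 - \frac{38}{18}\right)\right) \left(3751 + 2215\right) = \left(-2437 + \left(-2144 + 38 \cdot \frac{1}{18}\right)\right) 5966 = \left(-2437 + \left(-2144 + \frac{19}{9}\right)\right) 5966 = \left(-2437 - \frac{19277}{9}\right) 5966 = \left(- \frac{41210}{9}\right) 5966 = - \frac{245858860}{9}$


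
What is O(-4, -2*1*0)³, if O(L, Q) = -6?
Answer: -216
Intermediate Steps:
O(-4, -2*1*0)³ = (-6)³ = -216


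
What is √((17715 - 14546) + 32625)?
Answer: √35794 ≈ 189.19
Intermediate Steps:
√((17715 - 14546) + 32625) = √(3169 + 32625) = √35794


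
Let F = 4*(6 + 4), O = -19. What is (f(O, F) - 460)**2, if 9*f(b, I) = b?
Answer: 17297281/81 ≈ 2.1355e+5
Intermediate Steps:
F = 40 (F = 4*10 = 40)
f(b, I) = b/9
(f(O, F) - 460)**2 = ((1/9)*(-19) - 460)**2 = (-19/9 - 460)**2 = (-4159/9)**2 = 17297281/81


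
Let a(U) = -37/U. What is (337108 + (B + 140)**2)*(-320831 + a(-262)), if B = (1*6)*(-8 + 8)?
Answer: -14992024350490/131 ≈ -1.1444e+11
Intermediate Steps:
B = 0 (B = 6*0 = 0)
(337108 + (B + 140)**2)*(-320831 + a(-262)) = (337108 + (0 + 140)**2)*(-320831 - 37/(-262)) = (337108 + 140**2)*(-320831 - 37*(-1/262)) = (337108 + 19600)*(-320831 + 37/262) = 356708*(-84057685/262) = -14992024350490/131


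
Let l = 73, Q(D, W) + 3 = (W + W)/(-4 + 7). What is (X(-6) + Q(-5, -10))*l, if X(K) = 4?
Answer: -1241/3 ≈ -413.67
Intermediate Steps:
Q(D, W) = -3 + 2*W/3 (Q(D, W) = -3 + (W + W)/(-4 + 7) = -3 + (2*W)/3 = -3 + (2*W)*(⅓) = -3 + 2*W/3)
(X(-6) + Q(-5, -10))*l = (4 + (-3 + (⅔)*(-10)))*73 = (4 + (-3 - 20/3))*73 = (4 - 29/3)*73 = -17/3*73 = -1241/3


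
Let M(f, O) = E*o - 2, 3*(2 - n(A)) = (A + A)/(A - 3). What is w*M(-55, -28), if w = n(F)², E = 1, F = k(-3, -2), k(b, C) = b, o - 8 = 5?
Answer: 275/9 ≈ 30.556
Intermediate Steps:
o = 13 (o = 8 + 5 = 13)
F = -3
n(A) = 2 - 2*A/(3*(-3 + A)) (n(A) = 2 - (A + A)/(3*(A - 3)) = 2 - 2*A/(3*(-3 + A)))
w = 25/9 (w = (2*(-9 + 2*(-3))/(3*(-3 - 3)))² = ((⅔)*(-9 - 6)/(-6))² = ((⅔)*(-⅙)*(-15))² = (5/3)² = 25/9 ≈ 2.7778)
M(f, O) = 11 (M(f, O) = 1*13 - 2 = 13 - 2 = 11)
w*M(-55, -28) = (25/9)*11 = 275/9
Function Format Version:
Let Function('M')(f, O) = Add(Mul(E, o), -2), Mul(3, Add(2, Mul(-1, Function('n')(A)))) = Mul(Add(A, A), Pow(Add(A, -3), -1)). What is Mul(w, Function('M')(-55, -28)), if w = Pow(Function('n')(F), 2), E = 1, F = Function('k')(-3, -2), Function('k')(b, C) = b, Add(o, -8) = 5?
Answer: Rational(275, 9) ≈ 30.556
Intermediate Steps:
o = 13 (o = Add(8, 5) = 13)
F = -3
Function('n')(A) = Add(2, Mul(Rational(-2, 3), A, Pow(Add(-3, A), -1))) (Function('n')(A) = Add(2, Mul(Rational(-1, 3), Mul(Add(A, A), Pow(Add(A, -3), -1)))) = Add(2, Mul(Rational(-1, 3), Mul(Mul(2, A), Pow(Add(-3, A), -1)))) = Add(2, Mul(Rational(-1, 3), Mul(2, A, Pow(Add(-3, A), -1)))) = Add(2, Mul(Rational(-2, 3), A, Pow(Add(-3, A), -1))))
w = Rational(25, 9) (w = Pow(Mul(Rational(2, 3), Pow(Add(-3, -3), -1), Add(-9, Mul(2, -3))), 2) = Pow(Mul(Rational(2, 3), Pow(-6, -1), Add(-9, -6)), 2) = Pow(Mul(Rational(2, 3), Rational(-1, 6), -15), 2) = Pow(Rational(5, 3), 2) = Rational(25, 9) ≈ 2.7778)
Function('M')(f, O) = 11 (Function('M')(f, O) = Add(Mul(1, 13), -2) = Add(13, -2) = 11)
Mul(w, Function('M')(-55, -28)) = Mul(Rational(25, 9), 11) = Rational(275, 9)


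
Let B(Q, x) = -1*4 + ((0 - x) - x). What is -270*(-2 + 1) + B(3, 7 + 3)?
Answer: 246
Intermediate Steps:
B(Q, x) = -4 - 2*x (B(Q, x) = -4 + (-x - x) = -4 - 2*x)
-270*(-2 + 1) + B(3, 7 + 3) = -270*(-2 + 1) + (-4 - 2*(7 + 3)) = -270*(-1) + (-4 - 2*10) = -90*(-3) + (-4 - 20) = 270 - 24 = 246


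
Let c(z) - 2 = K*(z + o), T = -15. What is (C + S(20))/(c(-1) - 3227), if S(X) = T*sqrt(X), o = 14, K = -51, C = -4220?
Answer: 1055/972 + 5*sqrt(5)/648 ≈ 1.1026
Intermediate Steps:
c(z) = -712 - 51*z (c(z) = 2 - 51*(z + 14) = 2 - 51*(14 + z) = 2 + (-714 - 51*z) = -712 - 51*z)
S(X) = -15*sqrt(X)
(C + S(20))/(c(-1) - 3227) = (-4220 - 30*sqrt(5))/((-712 - 51*(-1)) - 3227) = (-4220 - 30*sqrt(5))/((-712 + 51) - 3227) = (-4220 - 30*sqrt(5))/(-661 - 3227) = (-4220 - 30*sqrt(5))/(-3888) = (-4220 - 30*sqrt(5))*(-1/3888) = 1055/972 + 5*sqrt(5)/648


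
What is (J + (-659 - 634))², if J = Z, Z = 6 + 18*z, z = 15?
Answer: 1034289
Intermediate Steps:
Z = 276 (Z = 6 + 18*15 = 6 + 270 = 276)
J = 276
(J + (-659 - 634))² = (276 + (-659 - 634))² = (276 - 1293)² = (-1017)² = 1034289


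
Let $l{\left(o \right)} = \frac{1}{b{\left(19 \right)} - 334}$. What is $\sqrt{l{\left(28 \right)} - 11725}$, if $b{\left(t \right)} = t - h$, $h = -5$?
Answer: $\frac{i \sqrt{1126772810}}{310} \approx 108.28 i$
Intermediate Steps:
$b{\left(t \right)} = 5 + t$ ($b{\left(t \right)} = t - -5 = t + 5 = 5 + t$)
$l{\left(o \right)} = - \frac{1}{310}$ ($l{\left(o \right)} = \frac{1}{\left(5 + 19\right) - 334} = \frac{1}{24 - 334} = \frac{1}{-310} = - \frac{1}{310}$)
$\sqrt{l{\left(28 \right)} - 11725} = \sqrt{- \frac{1}{310} - 11725} = \sqrt{- \frac{3634751}{310}} = \frac{i \sqrt{1126772810}}{310}$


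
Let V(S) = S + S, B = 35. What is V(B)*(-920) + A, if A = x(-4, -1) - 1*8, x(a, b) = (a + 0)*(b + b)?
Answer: -64400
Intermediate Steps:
x(a, b) = 2*a*b (x(a, b) = a*(2*b) = 2*a*b)
V(S) = 2*S
A = 0 (A = 2*(-4)*(-1) - 1*8 = 8 - 8 = 0)
V(B)*(-920) + A = (2*35)*(-920) + 0 = 70*(-920) + 0 = -64400 + 0 = -64400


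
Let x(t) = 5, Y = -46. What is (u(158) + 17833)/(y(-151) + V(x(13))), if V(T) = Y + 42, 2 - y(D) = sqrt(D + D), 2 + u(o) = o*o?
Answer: -4755/17 + 4755*I*sqrt(302)/34 ≈ -279.71 + 2430.4*I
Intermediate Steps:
u(o) = -2 + o**2 (u(o) = -2 + o*o = -2 + o**2)
y(D) = 2 - sqrt(2)*sqrt(D) (y(D) = 2 - sqrt(D + D) = 2 - sqrt(2*D) = 2 - sqrt(2)*sqrt(D))
V(T) = -4 (V(T) = -46 + 42 = -4)
(u(158) + 17833)/(y(-151) + V(x(13))) = ((-2 + 158**2) + 17833)/((2 - sqrt(2)*sqrt(-151)) - 4) = ((-2 + 24964) + 17833)/((2 - sqrt(2)*I*sqrt(151)) - 4) = (24962 + 17833)/((2 - I*sqrt(302)) - 4) = 42795/(-2 - I*sqrt(302))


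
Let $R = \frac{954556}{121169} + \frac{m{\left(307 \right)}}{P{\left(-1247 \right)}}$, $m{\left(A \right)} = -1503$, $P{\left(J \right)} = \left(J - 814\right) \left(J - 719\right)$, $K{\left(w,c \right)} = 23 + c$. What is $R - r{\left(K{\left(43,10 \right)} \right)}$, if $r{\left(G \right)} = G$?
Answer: $- \frac{1370481105717}{54551980166} \approx -25.122$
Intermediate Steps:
$P{\left(J \right)} = \left(-814 + J\right) \left(-719 + J\right)$
$R = \frac{429734239761}{54551980166}$ ($R = \frac{954556}{121169} - \frac{1503}{585266 + \left(-1247\right)^{2} - -1911651} = 954556 \cdot \frac{1}{121169} - \frac{1503}{585266 + 1555009 + 1911651} = \frac{954556}{121169} - \frac{1503}{4051926} = \frac{954556}{121169} - \frac{167}{450214} = \frac{429734239761}{54551980166} \approx 7.8775$)
$R - r{\left(K{\left(43,10 \right)} \right)} = \frac{429734239761}{54551980166} - \left(23 + 10\right) = \frac{429734239761}{54551980166} - 33 = - \frac{1370481105717}{54551980166}$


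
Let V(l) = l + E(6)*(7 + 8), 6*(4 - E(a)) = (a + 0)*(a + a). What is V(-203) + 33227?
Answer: 32904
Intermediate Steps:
E(a) = 4 - a²/3 (E(a) = 4 - (a + 0)*(a + a)/6 = 4 - a*2*a/6 = 4 - a²/3)
V(l) = -120 + l (V(l) = l + (4 - ⅓*6²)*(7 + 8) = l + (4 - ⅓*36)*15 = l + (4 - 12)*15 = l - 8*15 = l - 120 = -120 + l)
V(-203) + 33227 = (-120 - 203) + 33227 = -323 + 33227 = 32904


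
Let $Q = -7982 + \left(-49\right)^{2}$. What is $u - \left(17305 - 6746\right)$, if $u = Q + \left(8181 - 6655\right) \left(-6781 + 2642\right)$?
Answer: $-6332254$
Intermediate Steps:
$Q = -5581$ ($Q = -7982 + 2401 = -5581$)
$u = -6321695$ ($u = -5581 + \left(8181 - 6655\right) \left(-6781 + 2642\right) = -5581 + 1526 \left(-4139\right) = -5581 - 6316114 = -6321695$)
$u - \left(17305 - 6746\right) = -6321695 - \left(17305 - 6746\right) = -6321695 - 10559 = -6332254$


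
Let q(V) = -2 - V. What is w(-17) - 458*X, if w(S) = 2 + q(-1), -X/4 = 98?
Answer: 179537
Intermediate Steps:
X = -392 (X = -4*98 = -392)
w(S) = 1 (w(S) = 2 + (-2 - 1*(-1)) = 2 + (-2 + 1) = 2 - 1 = 1)
w(-17) - 458*X = 1 - 458*(-392) = 1 + 179536 = 179537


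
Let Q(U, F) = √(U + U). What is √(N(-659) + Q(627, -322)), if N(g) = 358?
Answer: √(358 + √1254) ≈ 19.835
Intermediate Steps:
Q(U, F) = √2*√U (Q(U, F) = √(2*U) = √2*√U)
√(N(-659) + Q(627, -322)) = √(358 + √2*√627) = √(358 + √1254)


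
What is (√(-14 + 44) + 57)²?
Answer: (57 + √30)² ≈ 3903.4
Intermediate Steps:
(√(-14 + 44) + 57)² = (√30 + 57)² = (57 + √30)²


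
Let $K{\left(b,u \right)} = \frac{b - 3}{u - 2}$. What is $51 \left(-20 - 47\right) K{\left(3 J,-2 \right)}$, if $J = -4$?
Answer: $- \frac{51255}{4} \approx -12814.0$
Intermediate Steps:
$K{\left(b,u \right)} = \frac{-3 + b}{-2 + u}$
$51 \left(-20 - 47\right) K{\left(3 J,-2 \right)} = 51 \left(-20 - 47\right) \frac{-3 + 3 \left(-4\right)}{-2 - 2} = 51 \left(-20 - 47\right) \frac{-3 - 12}{-4} = 51 \left(-67\right) \left(\left(- \frac{1}{4}\right) \left(-15\right)\right) = \left(-3417\right) \frac{15}{4} = - \frac{51255}{4}$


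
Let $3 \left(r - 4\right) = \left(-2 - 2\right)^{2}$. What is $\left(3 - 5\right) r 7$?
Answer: $- \frac{392}{3} \approx -130.67$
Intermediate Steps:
$r = \frac{28}{3}$ ($r = 4 + \frac{\left(-2 - 2\right)^{2}}{3} = 4 + \frac{\left(-4\right)^{2}}{3} = 4 + \frac{1}{3} \cdot 16 = 4 + \frac{16}{3} = \frac{28}{3} \approx 9.3333$)
$\left(3 - 5\right) r 7 = \left(3 - 5\right) \frac{28}{3} \cdot 7 = \left(-2\right) \frac{28}{3} \cdot 7 = \left(- \frac{56}{3}\right) 7 = - \frac{392}{3}$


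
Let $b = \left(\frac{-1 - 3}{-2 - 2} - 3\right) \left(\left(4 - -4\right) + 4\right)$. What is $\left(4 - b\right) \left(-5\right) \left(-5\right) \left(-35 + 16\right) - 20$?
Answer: $-13320$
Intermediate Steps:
$b = -24$ ($b = \left(- \frac{4}{-4} - 3\right) \left(\left(4 + 4\right) + 4\right) = \left(\left(-4\right) \left(- \frac{1}{4}\right) - 3\right) \left(8 + 4\right) = \left(1 - 3\right) 12 = \left(-2\right) 12 = -24$)
$\left(4 - b\right) \left(-5\right) \left(-5\right) \left(-35 + 16\right) - 20 = \left(4 - -24\right) \left(-5\right) \left(-5\right) \left(-35 + 16\right) - 20 = \left(4 + 24\right) \left(-5\right) \left(-5\right) \left(-19\right) - 20 = 28 \left(-5\right) \left(-5\right) \left(-19\right) - 20 = \left(-140\right) \left(-5\right) \left(-19\right) - 20 = 700 \left(-19\right) - 20 = -13300 - 20 = -13320$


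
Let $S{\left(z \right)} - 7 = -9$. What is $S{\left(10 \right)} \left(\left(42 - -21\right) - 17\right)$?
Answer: $-92$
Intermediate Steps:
$S{\left(z \right)} = -2$ ($S{\left(z \right)} = 7 - 9 = -2$)
$S{\left(10 \right)} \left(\left(42 - -21\right) - 17\right) = - 2 \left(\left(42 - -21\right) - 17\right) = - 2 \left(\left(42 + 21\right) - 17\right) = - 2 \left(63 - 17\right) = \left(-2\right) 46 = -92$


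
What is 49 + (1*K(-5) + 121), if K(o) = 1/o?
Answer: 849/5 ≈ 169.80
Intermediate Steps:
49 + (1*K(-5) + 121) = 49 + (1/(-5) + 121) = 49 + (1*(-⅕) + 121) = 49 + (-⅕ + 121) = 49 + 604/5 = 849/5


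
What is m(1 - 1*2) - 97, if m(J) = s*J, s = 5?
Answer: -102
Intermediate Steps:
m(J) = 5*J
m(1 - 1*2) - 97 = 5*(1 - 1*2) - 97 = 5*(1 - 2) - 97 = 5*(-1) - 97 = -5 - 97 = -102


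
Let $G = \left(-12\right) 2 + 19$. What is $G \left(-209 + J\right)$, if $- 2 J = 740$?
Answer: $2895$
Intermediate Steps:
$J = -370$ ($J = \left(- \frac{1}{2}\right) 740 = -370$)
$G = -5$ ($G = -24 + 19 = -5$)
$G \left(-209 + J\right) = - 5 \left(-209 - 370\right) = \left(-5\right) \left(-579\right) = 2895$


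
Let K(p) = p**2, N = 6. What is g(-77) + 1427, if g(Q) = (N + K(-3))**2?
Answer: 1652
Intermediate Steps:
g(Q) = 225 (g(Q) = (6 + (-3)**2)**2 = (6 + 9)**2 = 15**2 = 225)
g(-77) + 1427 = 225 + 1427 = 1652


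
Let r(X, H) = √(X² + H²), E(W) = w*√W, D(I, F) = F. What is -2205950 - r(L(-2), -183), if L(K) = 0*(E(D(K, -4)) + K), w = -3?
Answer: -2206133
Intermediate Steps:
E(W) = -3*√W
L(K) = 0 (L(K) = 0*(-6*I + K) = 0*(K - 6*I) = 0)
r(X, H) = √(H² + X²)
-2205950 - r(L(-2), -183) = -2205950 - √((-183)² + 0²) = -2205950 - √(33489 + 0) = -2205950 - √33489 = -2205950 - 1*183 = -2205950 - 183 = -2206133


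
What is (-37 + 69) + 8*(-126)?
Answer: -976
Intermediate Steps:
(-37 + 69) + 8*(-126) = 32 - 1008 = -976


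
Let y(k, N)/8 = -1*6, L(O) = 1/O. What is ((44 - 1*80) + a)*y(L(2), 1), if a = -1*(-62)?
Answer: -1248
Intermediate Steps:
y(k, N) = -48 (y(k, N) = 8*(-1*6) = 8*(-6) = -48)
a = 62
((44 - 1*80) + a)*y(L(2), 1) = ((44 - 1*80) + 62)*(-48) = ((44 - 80) + 62)*(-48) = (-36 + 62)*(-48) = 26*(-48) = -1248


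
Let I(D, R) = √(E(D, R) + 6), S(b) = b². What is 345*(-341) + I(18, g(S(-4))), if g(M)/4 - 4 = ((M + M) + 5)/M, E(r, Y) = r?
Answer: -117645 + 2*√6 ≈ -1.1764e+5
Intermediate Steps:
g(M) = 16 + 4*(5 + 2*M)/M (g(M) = 16 + 4*(((M + M) + 5)/M) = 16 + 4*((2*M + 5)/M) = 16 + 4*((5 + 2*M)/M) = 16 + 4*(5 + 2*M)/M)
I(D, R) = √(6 + D) (I(D, R) = √(D + 6) = √(6 + D))
345*(-341) + I(18, g(S(-4))) = 345*(-341) + √(6 + 18) = -117645 + √24 = -117645 + 2*√6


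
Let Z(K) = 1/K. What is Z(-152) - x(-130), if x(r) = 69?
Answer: -10489/152 ≈ -69.007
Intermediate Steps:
Z(-152) - x(-130) = 1/(-152) - 1*69 = -1/152 - 69 = -10489/152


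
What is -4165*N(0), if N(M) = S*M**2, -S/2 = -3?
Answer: 0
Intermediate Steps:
S = 6 (S = -2*(-3) = 6)
N(M) = 6*M**2
-4165*N(0) = -24990*0**2 = -24990*0 = -4165*0 = 0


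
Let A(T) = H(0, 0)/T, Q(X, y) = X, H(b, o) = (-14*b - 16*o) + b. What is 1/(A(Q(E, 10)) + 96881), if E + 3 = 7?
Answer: 1/96881 ≈ 1.0322e-5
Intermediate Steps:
E = 4 (E = -3 + 7 = 4)
H(b, o) = -16*o - 13*b (H(b, o) = (-16*o - 14*b) + b = -16*o - 13*b)
A(T) = 0 (A(T) = (-16*0 - 13*0)/T = (0 + 0)/T = 0/T = 0)
1/(A(Q(E, 10)) + 96881) = 1/(0 + 96881) = 1/96881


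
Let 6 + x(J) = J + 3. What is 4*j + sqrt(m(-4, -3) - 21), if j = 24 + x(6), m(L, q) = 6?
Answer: 108 + I*sqrt(15) ≈ 108.0 + 3.873*I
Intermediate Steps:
x(J) = -3 + J (x(J) = -6 + (J + 3) = -6 + (3 + J) = -3 + J)
j = 27 (j = 24 + (-3 + 6) = 24 + 3 = 27)
4*j + sqrt(m(-4, -3) - 21) = 4*27 + sqrt(6 - 21) = 108 + sqrt(-15) = 108 + I*sqrt(15)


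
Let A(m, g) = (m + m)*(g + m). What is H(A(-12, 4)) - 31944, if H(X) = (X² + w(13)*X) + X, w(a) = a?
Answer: 7608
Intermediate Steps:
A(m, g) = 2*m*(g + m) (A(m, g) = (2*m)*(g + m) = 2*m*(g + m))
H(X) = X² + 14*X (H(X) = (X² + 13*X) + X = X² + 14*X)
H(A(-12, 4)) - 31944 = (2*(-12)*(4 - 12))*(14 + 2*(-12)*(4 - 12)) - 31944 = (2*(-12)*(-8))*(14 + 2*(-12)*(-8)) - 31944 = 192*(14 + 192) - 31944 = 192*206 - 31944 = 39552 - 31944 = 7608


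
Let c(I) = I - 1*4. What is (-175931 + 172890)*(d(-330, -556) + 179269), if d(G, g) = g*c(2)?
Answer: -548538621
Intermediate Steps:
c(I) = -4 + I (c(I) = I - 4 = -4 + I)
d(G, g) = -2*g (d(G, g) = g*(-4 + 2) = g*(-2) = -2*g)
(-175931 + 172890)*(d(-330, -556) + 179269) = (-175931 + 172890)*(-2*(-556) + 179269) = -3041*(1112 + 179269) = -3041*180381 = -548538621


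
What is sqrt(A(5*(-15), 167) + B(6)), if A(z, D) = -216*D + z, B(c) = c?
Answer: I*sqrt(36141) ≈ 190.11*I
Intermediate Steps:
A(z, D) = z - 216*D
sqrt(A(5*(-15), 167) + B(6)) = sqrt((5*(-15) - 216*167) + 6) = sqrt((-75 - 36072) + 6) = sqrt(-36147 + 6) = sqrt(-36141) = I*sqrt(36141)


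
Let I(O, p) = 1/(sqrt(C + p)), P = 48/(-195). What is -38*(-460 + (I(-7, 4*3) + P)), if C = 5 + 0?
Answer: 1136808/65 - 38*sqrt(17)/17 ≈ 17480.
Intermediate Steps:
C = 5
P = -16/65 (P = 48*(-1/195) = -16/65 ≈ -0.24615)
I(O, p) = 1/sqrt(5 + p) (I(O, p) = 1/(sqrt(5 + p)) = 1/sqrt(5 + p))
-38*(-460 + (I(-7, 4*3) + P)) = -38*(-460 + (1/sqrt(5 + 4*3) - 16/65)) = -38*(-460 + (1/sqrt(5 + 12) - 16/65)) = -38*(-460 + (1/sqrt(17) - 16/65)) = -38*(-460 + (sqrt(17)/17 - 16/65)) = -38*(-460 + (-16/65 + sqrt(17)/17)) = -38*(-29916/65 + sqrt(17)/17) = 1136808/65 - 38*sqrt(17)/17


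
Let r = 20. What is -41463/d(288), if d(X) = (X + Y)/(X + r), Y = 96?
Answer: -1064217/32 ≈ -33257.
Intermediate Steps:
d(X) = (96 + X)/(20 + X) (d(X) = (X + 96)/(X + 20) = (96 + X)/(20 + X))
-41463/d(288) = -41463*(20 + 288)/(96 + 288) = -41463/(384/308) = -41463/((1/308)*384) = -41463/96/77 = -41463*77/96 = -1064217/32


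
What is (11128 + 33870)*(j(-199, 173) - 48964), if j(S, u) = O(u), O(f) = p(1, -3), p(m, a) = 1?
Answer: -2203237074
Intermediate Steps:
O(f) = 1
j(S, u) = 1
(11128 + 33870)*(j(-199, 173) - 48964) = (11128 + 33870)*(1 - 48964) = 44998*(-48963) = -2203237074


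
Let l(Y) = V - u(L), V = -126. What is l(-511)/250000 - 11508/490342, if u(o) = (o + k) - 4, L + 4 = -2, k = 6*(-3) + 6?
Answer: -182999723/7661593750 ≈ -0.023885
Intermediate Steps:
k = -12 (k = -18 + 6 = -12)
L = -6 (L = -4 - 2 = -6)
u(o) = -16 + o (u(o) = (o - 12) - 4 = (-12 + o) - 4 = -16 + o)
l(Y) = -104 (l(Y) = -126 - (-16 - 6) = -126 - 1*(-22) = -126 + 22 = -104)
l(-511)/250000 - 11508/490342 = -104/250000 - 11508/490342 = -104*1/250000 - 11508*1/490342 = -13/31250 - 5754/245171 = -182999723/7661593750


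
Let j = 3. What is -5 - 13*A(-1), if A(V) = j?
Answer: -44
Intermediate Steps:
A(V) = 3
-5 - 13*A(-1) = -5 - 13*3 = -5 - 39 = -44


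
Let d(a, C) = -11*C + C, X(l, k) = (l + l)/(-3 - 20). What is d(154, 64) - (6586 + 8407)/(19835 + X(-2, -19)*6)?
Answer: -6219817/9707 ≈ -640.76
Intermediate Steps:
X(l, k) = -2*l/23 (X(l, k) = (2*l)/(-23) = (2*l)*(-1/23) = -2*l/23)
d(a, C) = -10*C
d(154, 64) - (6586 + 8407)/(19835 + X(-2, -19)*6) = -10*64 - (6586 + 8407)/(19835 - 2/23*(-2)*6) = -640 - 14993/(19835 + (4/23)*6) = -640 - 14993/(19835 + 24/23) = -640 - 14993/456229/23 = -640 - 14993*23/456229 = -640 - 1*7337/9707 = -640 - 7337/9707 = -6219817/9707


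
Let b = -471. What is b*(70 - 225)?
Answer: 73005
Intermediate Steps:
b*(70 - 225) = -471*(70 - 225) = -471*(-155) = 73005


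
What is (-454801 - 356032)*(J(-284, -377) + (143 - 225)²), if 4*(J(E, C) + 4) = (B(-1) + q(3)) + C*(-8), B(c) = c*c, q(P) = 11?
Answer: -6062598341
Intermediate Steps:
B(c) = c²
J(E, C) = -1 - 2*C (J(E, C) = -4 + (((-1)² + 11) + C*(-8))/4 = -4 + ((1 + 11) - 8*C)/4 = -4 + (12 - 8*C)/4 = -4 + (3 - 2*C) = -1 - 2*C)
(-454801 - 356032)*(J(-284, -377) + (143 - 225)²) = (-454801 - 356032)*((-1 - 2*(-377)) + (143 - 225)²) = -810833*((-1 + 754) + (-82)²) = -810833*(753 + 6724) = -810833*7477 = -6062598341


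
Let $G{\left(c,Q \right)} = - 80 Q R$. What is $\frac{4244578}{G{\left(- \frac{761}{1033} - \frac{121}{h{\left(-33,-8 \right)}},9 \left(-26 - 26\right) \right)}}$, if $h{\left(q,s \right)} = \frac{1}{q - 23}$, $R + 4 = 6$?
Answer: $\frac{163253}{2880} \approx 56.685$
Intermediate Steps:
$R = 2$ ($R = -4 + 6 = 2$)
$h{\left(q,s \right)} = \frac{1}{-23 + q}$
$G{\left(c,Q \right)} = - 160 Q$ ($G{\left(c,Q \right)} = - 80 Q 2 = - 160 Q$)
$\frac{4244578}{G{\left(- \frac{761}{1033} - \frac{121}{h{\left(-33,-8 \right)}},9 \left(-26 - 26\right) \right)}} = \frac{4244578}{\left(-160\right) 9 \left(-26 - 26\right)} = \frac{4244578}{\left(-160\right) 9 \left(-52\right)} = \frac{4244578}{\left(-160\right) \left(-468\right)} = \frac{4244578}{74880} = 4244578 \cdot \frac{1}{74880} = \frac{163253}{2880}$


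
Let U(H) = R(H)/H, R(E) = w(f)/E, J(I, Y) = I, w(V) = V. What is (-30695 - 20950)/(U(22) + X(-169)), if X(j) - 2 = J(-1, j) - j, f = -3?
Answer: -24996180/82277 ≈ -303.81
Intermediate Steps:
R(E) = -3/E
X(j) = 1 - j (X(j) = 2 + (-1 - j) = 1 - j)
U(H) = -3/H² (U(H) = (-3/H)/H = -3/H²)
(-30695 - 20950)/(U(22) + X(-169)) = (-30695 - 20950)/(-3/22² + (1 - 1*(-169))) = -51645/(-3*1/484 + (1 + 169)) = -51645/(-3/484 + 170) = -51645/82277/484 = -51645*484/82277 = -24996180/82277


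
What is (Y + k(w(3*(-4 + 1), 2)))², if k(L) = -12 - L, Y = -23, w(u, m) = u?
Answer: 676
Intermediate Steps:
(Y + k(w(3*(-4 + 1), 2)))² = (-23 + (-12 - 3*(-4 + 1)))² = (-23 + (-12 - 3*(-3)))² = (-23 + (-12 - 1*(-9)))² = (-23 + (-12 + 9))² = (-23 - 3)² = (-26)² = 676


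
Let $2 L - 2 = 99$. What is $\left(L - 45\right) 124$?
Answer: $682$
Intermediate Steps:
$L = \frac{101}{2}$ ($L = 1 + \frac{1}{2} \cdot 99 = 1 + \frac{99}{2} = \frac{101}{2} \approx 50.5$)
$\left(L - 45\right) 124 = \left(\frac{101}{2} - 45\right) 124 = \frac{11}{2} \cdot 124 = 682$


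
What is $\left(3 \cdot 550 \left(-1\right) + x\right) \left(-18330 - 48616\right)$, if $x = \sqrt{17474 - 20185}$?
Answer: $110460900 - 66946 i \sqrt{2711} \approx 1.1046 \cdot 10^{8} - 3.4857 \cdot 10^{6} i$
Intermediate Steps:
$x = i \sqrt{2711}$ ($x = \sqrt{-2711} = i \sqrt{2711} \approx 52.067 i$)
$\left(3 \cdot 550 \left(-1\right) + x\right) \left(-18330 - 48616\right) = \left(3 \cdot 550 \left(-1\right) + i \sqrt{2711}\right) \left(-18330 - 48616\right) = \left(3 \left(-550\right) + i \sqrt{2711}\right) \left(-66946\right) = \left(-1650 + i \sqrt{2711}\right) \left(-66946\right) = 110460900 - 66946 i \sqrt{2711}$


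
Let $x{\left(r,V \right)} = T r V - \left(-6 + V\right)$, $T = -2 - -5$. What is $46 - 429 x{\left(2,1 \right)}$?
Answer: $-4673$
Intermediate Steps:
$T = 3$ ($T = -2 + 5 = 3$)
$x{\left(r,V \right)} = 6 - V + 3 V r$ ($x{\left(r,V \right)} = 3 r V - \left(-6 + V\right) = 3 V r - \left(-6 + V\right) = 6 - V + 3 V r$)
$46 - 429 x{\left(2,1 \right)} = 46 - 429 \left(6 - 1 + 3 \cdot 1 \cdot 2\right) = 46 - 429 \left(6 - 1 + 6\right) = 46 - 4719 = -4673$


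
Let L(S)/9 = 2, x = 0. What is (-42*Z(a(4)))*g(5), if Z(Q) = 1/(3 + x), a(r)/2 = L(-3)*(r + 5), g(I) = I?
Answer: -70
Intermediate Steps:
L(S) = 18 (L(S) = 9*2 = 18)
a(r) = 180 + 36*r (a(r) = 2*(18*(r + 5)) = 2*(18*(5 + r)) = 2*(90 + 18*r) = 180 + 36*r)
Z(Q) = ⅓ (Z(Q) = 1/(3 + 0) = 1/3 = ⅓)
(-42*Z(a(4)))*g(5) = -42*⅓*5 = -14*5 = -70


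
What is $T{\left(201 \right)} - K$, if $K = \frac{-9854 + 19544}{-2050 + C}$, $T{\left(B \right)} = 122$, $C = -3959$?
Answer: $\frac{247596}{2003} \approx 123.61$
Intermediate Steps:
$K = - \frac{3230}{2003}$ ($K = \frac{-9854 + 19544}{-2050 - 3959} = \frac{9690}{-6009} = 9690 \left(- \frac{1}{6009}\right) = - \frac{3230}{2003} \approx -1.6126$)
$T{\left(201 \right)} - K = 122 - - \frac{3230}{2003} = 122 + \frac{3230}{2003} = \frac{247596}{2003}$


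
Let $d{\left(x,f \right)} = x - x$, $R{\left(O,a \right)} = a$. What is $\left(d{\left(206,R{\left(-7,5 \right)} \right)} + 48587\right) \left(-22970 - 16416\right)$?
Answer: $-1913647582$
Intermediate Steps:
$d{\left(x,f \right)} = 0$
$\left(d{\left(206,R{\left(-7,5 \right)} \right)} + 48587\right) \left(-22970 - 16416\right) = \left(0 + 48587\right) \left(-22970 - 16416\right) = 48587 \left(-39386\right) = -1913647582$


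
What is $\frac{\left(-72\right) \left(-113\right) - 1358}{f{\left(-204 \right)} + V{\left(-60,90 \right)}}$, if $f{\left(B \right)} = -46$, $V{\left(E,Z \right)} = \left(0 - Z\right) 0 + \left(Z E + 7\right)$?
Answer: $- \frac{6778}{5439} \approx -1.2462$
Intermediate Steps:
$V{\left(E,Z \right)} = 7 + E Z$ ($V{\left(E,Z \right)} = - Z 0 + \left(E Z + 7\right) = 0 + \left(7 + E Z\right) = 7 + E Z$)
$\frac{\left(-72\right) \left(-113\right) - 1358}{f{\left(-204 \right)} + V{\left(-60,90 \right)}} = \frac{\left(-72\right) \left(-113\right) - 1358}{-46 + \left(7 - 5400\right)} = \frac{8136 - 1358}{-46 + \left(7 - 5400\right)} = \frac{6778}{-46 - 5393} = \frac{6778}{-5439} = 6778 \left(- \frac{1}{5439}\right) = - \frac{6778}{5439}$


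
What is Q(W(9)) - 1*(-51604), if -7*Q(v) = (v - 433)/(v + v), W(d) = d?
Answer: 3251264/63 ≈ 51607.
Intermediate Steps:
Q(v) = -(-433 + v)/(14*v) (Q(v) = -(v - 433)/(7*(v + v)) = -(-433 + v)/(7*(2*v)) = -(-433 + v)*1/(2*v)/7 = -(-433 + v)/(14*v))
Q(W(9)) - 1*(-51604) = (1/14)*(433 - 1*9)/9 - 1*(-51604) = (1/14)*(⅑)*(433 - 9) + 51604 = (1/14)*(⅑)*424 + 51604 = 212/63 + 51604 = 3251264/63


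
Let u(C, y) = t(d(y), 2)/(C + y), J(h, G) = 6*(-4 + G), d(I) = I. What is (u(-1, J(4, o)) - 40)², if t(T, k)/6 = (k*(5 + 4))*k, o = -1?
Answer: 2119936/961 ≈ 2206.0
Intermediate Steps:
J(h, G) = -24 + 6*G
t(T, k) = 54*k² (t(T, k) = 6*((k*(5 + 4))*k) = 6*((k*9)*k) = 6*((9*k)*k) = 6*(9*k²) = 54*k²)
u(C, y) = 216/(C + y) (u(C, y) = (54*2²)/(C + y) = (54*4)/(C + y) = 216/(C + y))
(u(-1, J(4, o)) - 40)² = (216/(-1 + (-24 + 6*(-1))) - 40)² = (216/(-1 + (-24 - 6)) - 40)² = (216/(-1 - 30) - 40)² = (216/(-31) - 40)² = (216*(-1/31) - 40)² = (-216/31 - 40)² = (-1456/31)² = 2119936/961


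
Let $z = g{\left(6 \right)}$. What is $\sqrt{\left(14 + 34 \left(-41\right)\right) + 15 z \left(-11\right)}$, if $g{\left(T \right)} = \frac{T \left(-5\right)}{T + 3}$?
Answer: $i \sqrt{830} \approx 28.81 i$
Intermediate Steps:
$g{\left(T \right)} = - \frac{5 T}{3 + T}$ ($g{\left(T \right)} = \frac{\left(-5\right) T}{3 + T} = - \frac{5 T}{3 + T}$)
$z = - \frac{10}{3}$ ($z = \left(-5\right) 6 \frac{1}{3 + 6} = \left(-5\right) 6 \cdot \frac{1}{9} = - \frac{10}{3} \approx -3.3333$)
$\sqrt{\left(14 + 34 \left(-41\right)\right) + 15 z \left(-11\right)} = \sqrt{\left(14 + 34 \left(-41\right)\right) + 15 \left(- \frac{10}{3}\right) \left(-11\right)} = \sqrt{\left(14 - 1394\right) - -550} = \sqrt{-1380 + 550} = \sqrt{-830} = i \sqrt{830}$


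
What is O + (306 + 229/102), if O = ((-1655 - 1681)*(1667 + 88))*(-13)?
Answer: 7763337121/102 ≈ 7.6111e+7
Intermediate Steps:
O = 76110840 (O = -3336*1755*(-13) = -5854680*(-13) = 76110840)
O + (306 + 229/102) = 76110840 + (306 + 229/102) = 76110840 + 31441/102 = 7763337121/102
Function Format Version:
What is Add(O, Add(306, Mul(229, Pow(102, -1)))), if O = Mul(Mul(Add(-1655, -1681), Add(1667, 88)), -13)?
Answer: Rational(7763337121, 102) ≈ 7.6111e+7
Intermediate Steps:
O = 76110840 (O = Mul(Mul(-3336, 1755), -13) = Mul(-5854680, -13) = 76110840)
Add(O, Add(306, Mul(229, Pow(102, -1)))) = Add(76110840, Add(306, Mul(229, Pow(102, -1)))) = Add(76110840, Add(306, Mul(229, Rational(1, 102)))) = Add(76110840, Add(306, Rational(229, 102))) = Add(76110840, Rational(31441, 102)) = Rational(7763337121, 102)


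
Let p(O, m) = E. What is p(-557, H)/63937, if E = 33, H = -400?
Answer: 33/63937 ≈ 0.00051613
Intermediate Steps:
p(O, m) = 33
p(-557, H)/63937 = 33/63937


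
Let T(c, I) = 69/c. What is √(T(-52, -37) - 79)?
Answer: I*√54301/26 ≈ 8.9625*I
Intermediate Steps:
√(T(-52, -37) - 79) = √(69/(-52) - 79) = √(69*(-1/52) - 79) = √(-69/52 - 79) = √(-4177/52) = I*√54301/26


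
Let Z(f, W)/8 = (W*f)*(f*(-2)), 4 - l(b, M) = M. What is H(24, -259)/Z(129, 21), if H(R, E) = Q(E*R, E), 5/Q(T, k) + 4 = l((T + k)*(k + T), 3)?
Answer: 5/16774128 ≈ 2.9808e-7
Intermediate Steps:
l(b, M) = 4 - M
Q(T, k) = -5/3 (Q(T, k) = 5/(-4 + (4 - 1*3)) = 5/(-4 + (4 - 3)) = 5/(-4 + 1) = 5/(-3) = 5*(-⅓) = -5/3)
Z(f, W) = -16*W*f² (Z(f, W) = 8*((W*f)*(f*(-2))) = 8*((W*f)*(-2*f)) = 8*(-2*W*f²) = -16*W*f²)
H(R, E) = -5/3
H(24, -259)/Z(129, 21) = -5/(3*((-16*21*129²))) = -5/(3*((-16*21*16641))) = -5/3/(-5591376) = -5/3*(-1/5591376) = 5/16774128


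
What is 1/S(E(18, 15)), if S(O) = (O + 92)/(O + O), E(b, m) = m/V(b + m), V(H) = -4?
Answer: -30/353 ≈ -0.084986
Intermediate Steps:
E(b, m) = -m/4 (E(b, m) = m/(-4) = m*(-¼) = -m/4)
S(O) = (92 + O)/(2*O) (S(O) = (92 + O)/((2*O)) = (92 + O)*(1/(2*O)) = (92 + O)/(2*O))
1/S(E(18, 15)) = 1/((92 - ¼*15)/(2*((-¼*15)))) = 1/((92 - 15/4)/(2*(-15/4))) = 1/((½)*(-4/15)*(353/4)) = 1/(-353/30) = -30/353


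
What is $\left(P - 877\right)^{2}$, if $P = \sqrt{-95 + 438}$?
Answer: $769472 - 12278 \sqrt{7} \approx 7.3699 \cdot 10^{5}$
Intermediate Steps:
$P = 7 \sqrt{7}$ ($P = \sqrt{343} = 7 \sqrt{7} \approx 18.52$)
$\left(P - 877\right)^{2} = \left(7 \sqrt{7} - 877\right)^{2} = \left(-877 + 7 \sqrt{7}\right)^{2}$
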